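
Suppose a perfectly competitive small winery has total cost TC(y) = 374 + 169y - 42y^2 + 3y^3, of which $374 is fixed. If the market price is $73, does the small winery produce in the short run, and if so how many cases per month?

From TC, MC = TC'(y) = 169 - 84y + 9y^2 and AVC = VC/y = 169 - 42y + 3y^2.
AVC hits its minimum where MC = AVC, at y = 7, giving min AVC = 169 - 42·7 + 3·7^2 = $22.
P = $73 exceeds min AVC = $22, so the firm stays open.
Solving P = MC: 96 - 84y + 9y^2 = 0 ⇒ y = 4/3 or 8. On the upward-sloping branch, y* = 8.
Check: AVC at y = 8 is $25 ≤ P, so revenue covers variable cost.
Profit = P·y − TC = 73·8 − 574 = $10.

Produce at y = 8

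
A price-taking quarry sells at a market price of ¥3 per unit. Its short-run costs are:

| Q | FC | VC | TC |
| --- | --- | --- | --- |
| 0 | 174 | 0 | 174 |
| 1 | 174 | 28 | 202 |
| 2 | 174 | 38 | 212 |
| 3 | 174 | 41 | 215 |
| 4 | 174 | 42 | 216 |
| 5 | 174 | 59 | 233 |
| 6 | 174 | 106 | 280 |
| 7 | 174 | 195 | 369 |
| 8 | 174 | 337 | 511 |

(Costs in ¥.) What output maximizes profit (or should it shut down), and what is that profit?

Q = 0 (shut down); profit = -¥174

Tabulate TR − TC: Q=0: -174; Q=1: -199; Q=2: -206; Q=3: -206; Q=4: -204; Q=5: -218; Q=6: -262; Q=7: -348; Q=8: -487.
Profit is highest at Q = 0. Equivalently, the lowest AVC in the table is 42/4 ≈ ¥10.50 at Q = 4, and P = ¥3 falls below it — price never covers variable cost, so the firm shuts down and loses only its fixed cost.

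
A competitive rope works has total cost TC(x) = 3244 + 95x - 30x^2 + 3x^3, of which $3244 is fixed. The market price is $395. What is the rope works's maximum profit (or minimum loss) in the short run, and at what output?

AVC = 95 - 30x + 3x^2 has its minimum $20 at x = 5; price $395 clears that bar, so the firm operates.
With MC = 95 - 60x + 9x^2, P = MC on the upward-sloping part at x* = 10.
TR = 395·10 = 3950. TC = 3244 + 950 = 4194. Profit = 3950 − 4194 = -$244.
That loss of $244 beats the $3244 the firm would lose by shutting down; producing recovers $3000 of fixed cost.

Profit = -$244 at x = 10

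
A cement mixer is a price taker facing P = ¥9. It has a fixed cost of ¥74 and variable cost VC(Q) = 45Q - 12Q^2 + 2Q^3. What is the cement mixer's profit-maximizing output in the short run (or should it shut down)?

Shut down

From TC, MC = TC'(Q) = 45 - 24Q + 6Q^2 and AVC = VC/Q = 45 - 12Q + 2Q^2.
AVC is minimized where dAVC/dQ = -12 + 4Q = 0, at Q = 3; min AVC = 45 - 12·3 + 2·3^2 = ¥27.
With P < min AVC (¥9 < ¥27), every unit sold adds to the loss.
Best response: produce nothing and absorb the ¥74 fixed cost.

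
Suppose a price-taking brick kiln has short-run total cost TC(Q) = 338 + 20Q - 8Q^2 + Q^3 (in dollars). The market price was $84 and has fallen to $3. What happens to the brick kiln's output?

AVC = 20 - 8Q + Q^2, minimized at Q = 4 where min AVC = $4. MC = 20 - 16Q + 3Q^2.
At P = $84 ≥ min AVC, set P = MC on the rising branch: Q = 8.
At P = $3 < min AVC = $4, price no longer covers variable cost at any output, so the firm shuts down: Q = 0.

Output falls from 8 to 0 (the firm shuts down)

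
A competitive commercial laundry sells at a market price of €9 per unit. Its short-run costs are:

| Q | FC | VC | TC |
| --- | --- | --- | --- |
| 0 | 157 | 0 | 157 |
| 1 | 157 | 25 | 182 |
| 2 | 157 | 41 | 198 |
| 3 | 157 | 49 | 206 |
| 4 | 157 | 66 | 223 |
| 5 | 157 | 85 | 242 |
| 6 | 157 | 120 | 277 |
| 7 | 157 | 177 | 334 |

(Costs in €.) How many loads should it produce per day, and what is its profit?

Q = 0 (shut down); profit = -€157

Profit at each row (π = 9Q − TC): Q=0: -157; Q=1: -173; Q=2: -180; Q=3: -179; Q=4: -187; Q=5: -197; Q=6: -223; Q=7: -271.
Profit is highest at Q = 0. Equivalently, the lowest AVC in the table is 49/3 ≈ €16.33 at Q = 3, and P = €9 falls below it — price never covers variable cost, so the firm shuts down and loses only its fixed cost.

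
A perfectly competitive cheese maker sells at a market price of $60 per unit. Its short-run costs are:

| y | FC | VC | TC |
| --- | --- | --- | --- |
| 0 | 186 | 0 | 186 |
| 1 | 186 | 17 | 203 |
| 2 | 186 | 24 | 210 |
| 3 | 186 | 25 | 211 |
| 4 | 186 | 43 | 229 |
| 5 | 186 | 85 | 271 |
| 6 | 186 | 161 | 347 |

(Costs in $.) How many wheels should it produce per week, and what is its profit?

y = 5; profit = $29

Compute π = P·y − TC at each output: y=0: -186; y=1: -143; y=2: -90; y=3: -31; y=4: 11; y=5: 29; y=6: 13.
Profit is maximized at y = 5. AVC there is 85/5 = $17 ≤ P, so producing beats shutting down (which would give -$186).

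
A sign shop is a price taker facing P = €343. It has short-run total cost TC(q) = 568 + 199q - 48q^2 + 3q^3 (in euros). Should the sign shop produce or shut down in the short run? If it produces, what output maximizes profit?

Variable cost is VC = 199q - 48q^2 + 3q^3, so AVC = VC/q = 199 - 48q + 3q^2 and MC = dTC/dq = 199 - 96q + 9q^2.
AVC is minimized where dAVC/dq = -48 + 6q = 0, at q = 8; min AVC = 199 - 48·8 + 3·8^2 = €7.
Because €343 ≥ €7, revenue can cover variable cost; the firm operates.
Solving P = MC: -144 - 96q + 9q^2 = 0 ⇒ q = -4/3 or 12. On the upward-sloping branch, q* = 12.
Check: AVC at q = 12 is €55 ≤ P, so revenue covers variable cost.
Profit = P·q − TC = 343·12 − 1228 = €2888.

Produce at q = 12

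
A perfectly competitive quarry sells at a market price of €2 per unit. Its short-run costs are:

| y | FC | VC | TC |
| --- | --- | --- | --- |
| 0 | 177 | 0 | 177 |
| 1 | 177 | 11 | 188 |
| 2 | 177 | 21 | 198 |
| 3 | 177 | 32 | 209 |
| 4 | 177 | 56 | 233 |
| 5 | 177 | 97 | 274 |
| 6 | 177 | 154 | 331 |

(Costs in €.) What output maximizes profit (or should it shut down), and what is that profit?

y = 0 (shut down); profit = -€177

Compute π = P·y − TC at each output: y=0: -177; y=1: -186; y=2: -194; y=3: -203; y=4: -225; y=5: -264; y=6: -319.
Profit is highest at y = 0. Equivalently, the lowest AVC in the table is 21/2 ≈ €10.50 at y = 2, and P = €2 falls below it — price never covers variable cost, so the firm shuts down and loses only its fixed cost.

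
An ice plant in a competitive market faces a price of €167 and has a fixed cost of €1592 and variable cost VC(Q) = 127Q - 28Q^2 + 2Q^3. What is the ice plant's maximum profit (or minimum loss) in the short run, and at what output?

Profit = -€392 at Q = 10

AVC = 127 - 28Q + 2Q^2; min AVC = €29 at Q = 7. Since P = €167 ≥ min AVC, the firm produces.
With MC = 127 - 56Q + 6Q^2, P = MC on the upward-sloping part at Q* = 10.
TR = 167·10 = 1670. TC = 1592 + 470 = 2062. Profit = 1670 − 2062 = -€392.
Shutting down would mean losing the fixed cost of €1592, so operating at a loss of €392 is better by €1200.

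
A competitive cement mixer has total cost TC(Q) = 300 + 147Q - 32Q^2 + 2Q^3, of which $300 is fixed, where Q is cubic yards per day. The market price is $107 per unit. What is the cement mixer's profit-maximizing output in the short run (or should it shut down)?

Produce at Q = 10

Strip out fixed cost: VC = 147Q - 32Q^2 + 2Q^3. Then AVC = 147 - 32Q + 2Q^2 and MC = 147 - 64Q + 6Q^2.
AVC hits its minimum where MC = AVC, at Q = 8, giving min AVC = 147 - 32·8 + 2·8^2 = $19.
Since P = $107 ≥ min AVC = $19, price covers variable cost and the firm should produce.
Solving P = MC: 40 - 64Q + 6Q^2 = 0 ⇒ Q = 2/3 or 10. On the upward-sloping branch, Q* = 10.
Check: AVC at Q = 10 is $27 ≤ P, so revenue covers variable cost.
Profit = P·Q − TC = 107·10 − 570 = $500.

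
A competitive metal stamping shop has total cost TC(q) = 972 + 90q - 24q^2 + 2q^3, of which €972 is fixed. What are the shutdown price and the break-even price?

Shutdown price = €18; break-even price = €144

AVC = 90 - 24q + 2q^2; minimized at q = 6, giving min AVC = €18. That is the shutdown price.
ATC = 972/q + 90 - 24q + 2q^2. Setting dATC/dq = −972/q^2 − 24 + 4q = 0 gives q = 9 (since 4·9^3 − 24·9^2 = 972).
min ATC = 972/9 + 90 − 24·9 + 2·9^2 = €144. That is the break-even price.
Between these two prices the firm operates at a loss; above €144 it earns a profit.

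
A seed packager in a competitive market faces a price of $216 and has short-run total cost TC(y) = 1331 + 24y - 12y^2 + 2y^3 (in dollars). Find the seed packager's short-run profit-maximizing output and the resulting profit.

Profit = -$51 at y = 8

AVC = 24 - 12y + 2y^2 has its minimum $6 at y = 3; price $216 clears that bar, so the firm operates.
With MC = 24 - 24y + 6y^2, P = MC on the upward-sloping part at y* = 8.
TR = 216·8 = 1728. TC = 1331 + 448 = 1779. Profit = 1728 − 1779 = -$51.
By producing, the firm covers all variable cost plus $1280 of fixed cost; shutting down would lose the full $1331.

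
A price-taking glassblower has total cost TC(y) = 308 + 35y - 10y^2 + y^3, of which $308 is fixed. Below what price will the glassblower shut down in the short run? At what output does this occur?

$10 per unit, at y = 5

The shutdown price is the minimum of AVC. VC = 35y - 10y^2 + y^3, so AVC = 35 - 10y + y^2.
dAVC/dy = -10 + 2y = 0 gives y = 5. min AVC = 35 - 10·5 + 5^2 = 10.
So the shutdown price is $10.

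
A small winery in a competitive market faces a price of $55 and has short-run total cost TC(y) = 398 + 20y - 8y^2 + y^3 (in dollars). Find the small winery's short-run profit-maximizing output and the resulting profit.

AVC = 20 - 8y + y^2; min AVC = $4 at y = 4. Since P = $55 ≥ min AVC, the firm produces.
With MC = 20 - 16y + 3y^2, P = MC on the upward-sloping part at y* = 7.
TR = 55·7 = 385. TC = 398 + 91 = 489. Profit = 385 − 489 = -$104.
That loss of $104 beats the $398 the firm would lose by shutting down; producing recovers $294 of fixed cost.

Profit = -$104 at y = 7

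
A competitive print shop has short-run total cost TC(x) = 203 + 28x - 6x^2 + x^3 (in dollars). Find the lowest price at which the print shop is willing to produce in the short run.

$19 per unit

The firm shuts down when price falls below the minimum of average variable cost. AVC = VC/x = 28 - 6x + x^2.
At the minimum of AVC, MC = AVC. MC = 28 - 12x + 3x^2; setting MC = AVC gives 2x^2 - 6x = 0, so x = 3. min AVC = 19.
For P < $19 the firm produces nothing.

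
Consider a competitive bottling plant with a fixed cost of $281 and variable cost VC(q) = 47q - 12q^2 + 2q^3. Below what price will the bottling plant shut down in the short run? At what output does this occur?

$29 per unit, at q = 3

The firm shuts down when price falls below the minimum of average variable cost. AVC = VC/q = 47 - 12q + 2q^2.
At the minimum of AVC, MC = AVC. MC = 47 - 24q + 6q^2; setting MC = AVC gives 4q^2 - 12q = 0, so q = 3. min AVC = 29.
The firm shuts down for any P below $29.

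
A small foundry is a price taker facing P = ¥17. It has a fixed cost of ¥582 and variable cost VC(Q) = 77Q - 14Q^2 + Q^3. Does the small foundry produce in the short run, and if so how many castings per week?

Shut down

Variable cost is VC = 77Q - 14Q^2 + Q^3, so AVC = VC/Q = 77 - 14Q + Q^2 and MC = dTC/dQ = 77 - 28Q + 3Q^2.
The AVC parabola has its vertex at Q = 14/2 = 7, where AVC = 77 - 14·7 + 7^2 = ¥28.
P = ¥17 lies below min AVC = ¥28; no output level covers variable cost.
The firm minimizes its loss by shutting down and losing only its fixed cost of ¥582.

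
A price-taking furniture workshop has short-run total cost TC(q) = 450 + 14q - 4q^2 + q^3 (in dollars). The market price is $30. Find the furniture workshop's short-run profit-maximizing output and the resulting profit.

AVC = 14 - 4q + q^2 has its minimum $10 at q = 2; price $30 clears that bar, so the firm operates.
MC = 14 - 8q + 3q^2. Setting P = MC and taking the root on the rising branch gives q* = 4.
TR = 30·4 = 120. TC = 450 + 56 = 506. Profit = 120 − 506 = -$386.
By producing, the firm covers all variable cost plus $64 of fixed cost; shutting down would lose the full $450.

Profit = -$386 at q = 4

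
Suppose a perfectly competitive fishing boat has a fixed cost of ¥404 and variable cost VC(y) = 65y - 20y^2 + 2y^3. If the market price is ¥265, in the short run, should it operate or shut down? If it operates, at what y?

From TC, MC = TC'(y) = 65 - 40y + 6y^2 and AVC = VC/y = 65 - 20y + 2y^2.
AVC hits its minimum where MC = AVC, at y = 5, giving min AVC = 65 - 20·5 + 2·5^2 = ¥15.
Because ¥265 ≥ ¥15, revenue can cover variable cost; the firm operates.
Solving P = MC: -200 - 40y + 6y^2 = 0 ⇒ y = -10/3 or 10. On the upward-sloping branch, y* = 10.
Check: AVC at y = 10 is ¥65 ≤ P, so revenue covers variable cost.
Profit = P·y − TC = 265·10 − 1054 = ¥1596.

Produce at y = 10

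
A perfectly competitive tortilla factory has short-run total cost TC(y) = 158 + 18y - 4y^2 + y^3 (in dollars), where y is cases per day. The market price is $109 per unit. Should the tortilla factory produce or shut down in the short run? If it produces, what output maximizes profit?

Produce at y = 7

Variable cost is VC = 18y - 4y^2 + y^3, so AVC = VC/y = 18 - 4y + y^2 and MC = dTC/dy = 18 - 8y + 3y^2.
The AVC parabola has its vertex at y = 4/2 = 2, where AVC = 18 - 4·2 + 2^2 = $14.
Since P = $109 ≥ min AVC = $14, price covers variable cost and the firm should produce.
Set P = MC: 109 = 18 - 8y + 3y^2 → -91 - 8y + 3y^2 = 0. The roots are y = -13/3 and y = 7; the profit-maximizing output is on the rising part of MC, so y* = 7.
Check: AVC at y = 7 is $39 ≤ P, so revenue covers variable cost.
Profit = P·y − TC = 109·7 − 431 = $332.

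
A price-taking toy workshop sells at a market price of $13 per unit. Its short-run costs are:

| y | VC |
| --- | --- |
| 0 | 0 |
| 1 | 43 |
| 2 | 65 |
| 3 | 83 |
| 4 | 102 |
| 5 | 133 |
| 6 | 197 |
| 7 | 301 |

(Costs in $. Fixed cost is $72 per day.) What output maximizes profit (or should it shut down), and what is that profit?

y = 0 (shut down); profit = -$72

Tabulate TR − TC: y=0: -72; y=1: -102; y=2: -111; y=3: -116; y=4: -122; y=5: -140; y=6: -191; y=7: -282.
Profit is highest at y = 0. Equivalently, the lowest AVC in the table is 102/4 ≈ $25.50 at y = 4, and P = $13 falls below it — price never covers variable cost, so the firm shuts down and loses only its fixed cost.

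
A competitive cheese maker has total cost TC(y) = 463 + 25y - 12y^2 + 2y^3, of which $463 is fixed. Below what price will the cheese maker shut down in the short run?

$7 per unit

Short-run supply begins at min AVC. From VC = 25y - 12y^2 + 2y^3, AVC = 25 - 12y + 2y^2.
dAVC/dy = -12 + 4y = 0 gives y = 3. min AVC = 25 - 12·3 + 2·3^2 = 7.
So the shutdown price is $7.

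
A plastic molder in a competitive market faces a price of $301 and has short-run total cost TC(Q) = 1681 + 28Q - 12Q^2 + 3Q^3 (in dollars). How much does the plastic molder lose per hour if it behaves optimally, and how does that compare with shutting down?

AVC = 28 - 12Q + 3Q^2 has its minimum $16 at Q = 2; price $301 clears that bar, so the firm operates.
MC = 28 - 24Q + 9Q^2. Setting P = MC and taking the root on the rising branch gives Q* = 7.
TR = 301·7 = 2107. TC = 1681 + 637 = 2318. Profit = 2107 − 2318 = -$211.
Shutting down would mean losing the fixed cost of $1681, so operating at a loss of $211 is better by $1470.

Profit = -$211 at Q = 7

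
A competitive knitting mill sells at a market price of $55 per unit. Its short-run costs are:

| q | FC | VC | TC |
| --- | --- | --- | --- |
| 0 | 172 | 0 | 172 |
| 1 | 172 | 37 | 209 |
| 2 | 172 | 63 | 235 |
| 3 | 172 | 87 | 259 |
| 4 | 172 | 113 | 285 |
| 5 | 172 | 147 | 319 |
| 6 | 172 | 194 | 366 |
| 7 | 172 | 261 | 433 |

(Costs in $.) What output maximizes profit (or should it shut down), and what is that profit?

Compute π = P·q − TC at each output: q=0: -172; q=1: -154; q=2: -125; q=3: -94; q=4: -65; q=5: -44; q=6: -36; q=7: -48.
Profit is maximized at q = 6. AVC there is 194/6 = $32.33 ≤ P, so producing beats shutting down (which would give -$172).

q = 6; profit = -$36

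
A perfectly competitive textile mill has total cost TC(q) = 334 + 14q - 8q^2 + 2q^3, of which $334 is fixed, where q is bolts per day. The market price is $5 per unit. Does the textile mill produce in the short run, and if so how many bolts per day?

From TC, MC = TC'(q) = 14 - 16q + 6q^2 and AVC = VC/q = 14 - 8q + 2q^2.
The AVC parabola has its vertex at q = 8/4 = 2, where AVC = 14 - 8·2 + 2·2^2 = $6.
With P < min AVC ($5 < $6), every unit sold adds to the loss.
Best response: produce nothing and absorb the $334 fixed cost.

Shut down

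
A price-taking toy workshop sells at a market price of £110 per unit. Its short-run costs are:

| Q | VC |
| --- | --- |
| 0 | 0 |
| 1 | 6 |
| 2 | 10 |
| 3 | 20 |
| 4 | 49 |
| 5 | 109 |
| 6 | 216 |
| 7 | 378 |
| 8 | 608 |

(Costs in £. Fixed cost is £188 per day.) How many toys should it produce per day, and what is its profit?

Compute π = P·Q − TC at each output: Q=0: -188; Q=1: -84; Q=2: 22; Q=3: 122; Q=4: 203; Q=5: 253; Q=6: 256; Q=7: 204; Q=8: 84.
Profit is maximized at Q = 6. AVC there is 216/6 = £36 ≤ P, so producing beats shutting down (which would give -£188).

Q = 6; profit = £256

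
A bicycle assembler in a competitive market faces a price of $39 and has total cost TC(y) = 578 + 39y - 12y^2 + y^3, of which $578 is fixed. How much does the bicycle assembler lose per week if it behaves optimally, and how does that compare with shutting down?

AVC = 39 - 12y + y^2; min AVC = $3 at y = 6. Since P = $39 ≥ min AVC, the firm produces.
MC = 39 - 24y + 3y^2. Setting P = MC and taking the root on the rising branch gives y* = 8.
TR = 39·8 = 312. TC = 578 + 56 = 634. Profit = 312 − 634 = -$322.
Shutting down would mean losing the fixed cost of $578, so operating at a loss of $322 is better by $256.

Profit = -$322 at y = 8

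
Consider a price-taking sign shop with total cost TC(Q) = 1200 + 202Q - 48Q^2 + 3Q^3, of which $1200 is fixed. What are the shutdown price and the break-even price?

AVC = 202 - 48Q + 3Q^2; minimized at Q = 8, giving min AVC = $10. That is the shutdown price.
ATC = 1200/Q + 202 - 48Q + 3Q^2. Setting dATC/dQ = −1200/Q^2 − 48 + 6Q = 0 gives Q = 10 (since 6·10^3 − 48·10^2 = 1200).
min ATC = 1200/10 + 202 − 48·10 + 3·10^2 = $142. That is the break-even price.
For $10 ≤ P < $142 the firm produces at a loss; below $10 it shuts down.

Shutdown price = $10; break-even price = $142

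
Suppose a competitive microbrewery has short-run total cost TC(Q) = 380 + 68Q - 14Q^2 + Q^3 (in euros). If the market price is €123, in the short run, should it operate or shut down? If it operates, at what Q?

Produce at Q = 11

From TC, MC = TC'(Q) = 68 - 28Q + 3Q^2 and AVC = VC/Q = 68 - 14Q + Q^2.
AVC is minimized where dAVC/dQ = -14 + 2Q = 0, at Q = 7; min AVC = 68 - 14·7 + 7^2 = €19.
Since P = €123 ≥ min AVC = €19, price covers variable cost and the firm should produce.
Set P = MC: 123 = 68 - 28Q + 3Q^2 → -55 - 28Q + 3Q^2 = 0. The roots are Q = -5/3 and Q = 11; the profit-maximizing output is on the rising part of MC, so Q* = 11.
Check: AVC at Q = 11 is €35 ≤ P, so revenue covers variable cost.
Profit = P·Q − TC = 123·11 − 765 = €588.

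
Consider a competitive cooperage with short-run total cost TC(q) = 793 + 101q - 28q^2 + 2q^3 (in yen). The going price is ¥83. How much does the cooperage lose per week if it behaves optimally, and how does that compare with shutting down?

Profit = -¥145 at q = 9

AVC = 101 - 28q + 2q^2; min AVC = ¥3 at q = 7. Since P = ¥83 ≥ min AVC, the firm produces.
MC = 101 - 56q + 6q^2. Setting P = MC and taking the root on the rising branch gives q* = 9.
TR = 83·9 = 747. TC = 793 + 99 = 892. Profit = 747 − 892 = -¥145.
By producing, the firm covers all variable cost plus ¥648 of fixed cost; shutting down would lose the full ¥793.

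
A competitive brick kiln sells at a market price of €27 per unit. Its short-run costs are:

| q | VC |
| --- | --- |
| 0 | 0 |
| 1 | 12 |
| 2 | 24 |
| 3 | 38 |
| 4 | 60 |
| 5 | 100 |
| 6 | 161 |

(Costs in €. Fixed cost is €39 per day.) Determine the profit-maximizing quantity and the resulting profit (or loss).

Compute π = P·q − TC at each output: q=0: -39; q=1: -24; q=2: -9; q=3: 4; q=4: 9; q=5: -4; q=6: -38.
Profit is maximized at q = 4. AVC there is 60/4 = €15 ≤ P, so producing beats shutting down (which would give -€39).

q = 4; profit = €9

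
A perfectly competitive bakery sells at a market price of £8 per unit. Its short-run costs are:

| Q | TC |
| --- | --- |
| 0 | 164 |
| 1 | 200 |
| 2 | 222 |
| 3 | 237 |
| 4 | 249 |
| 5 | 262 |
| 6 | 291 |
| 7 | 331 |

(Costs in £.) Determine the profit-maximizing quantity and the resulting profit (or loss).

Q = 0 (shut down); profit = -£164

Tabulate TR − TC: Q=0: -164; Q=1: -192; Q=2: -206; Q=3: -213; Q=4: -217; Q=5: -222; Q=6: -243; Q=7: -275.
Profit is highest at Q = 0. Equivalently, the lowest AVC in the table is 98/5 ≈ £19.60 at Q = 5, and P = £8 falls below it — price never covers variable cost, so the firm shuts down and loses only its fixed cost.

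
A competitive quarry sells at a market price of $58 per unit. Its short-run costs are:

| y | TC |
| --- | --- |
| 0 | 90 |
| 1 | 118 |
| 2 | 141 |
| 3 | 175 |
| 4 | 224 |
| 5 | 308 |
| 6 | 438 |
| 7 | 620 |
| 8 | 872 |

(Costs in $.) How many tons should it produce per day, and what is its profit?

y = 4; profit = $8

Compute π = P·y − TC at each output: y=0: -90; y=1: -60; y=2: -25; y=3: -1; y=4: 8; y=5: -18; y=6: -90; y=7: -214; y=8: -408.
Profit is maximized at y = 4. AVC there is 134/4 = $33.50 ≤ P, so producing beats shutting down (which would give -$90).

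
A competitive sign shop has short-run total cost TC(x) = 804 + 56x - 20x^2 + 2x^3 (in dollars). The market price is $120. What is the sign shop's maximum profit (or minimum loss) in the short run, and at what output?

AVC = 56 - 20x + 2x^2; min AVC = $6 at x = 5. Since P = $120 ≥ min AVC, the firm produces.
With MC = 56 - 40x + 6x^2, P = MC on the upward-sloping part at x* = 8.
TR = 120·8 = 960. TC = 804 + 192 = 996. Profit = 960 − 996 = -$36.
Shutting down would mean losing the fixed cost of $804, so operating at a loss of $36 is better by $768.

Profit = -$36 at x = 8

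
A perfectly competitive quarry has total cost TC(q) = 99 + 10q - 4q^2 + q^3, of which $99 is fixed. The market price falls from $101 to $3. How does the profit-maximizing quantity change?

Output falls from 7 to 0 (the firm shuts down)

AVC = 10 - 4q + q^2, minimized at q = 2 where min AVC = $6. MC = 10 - 8q + 3q^2.
At P = $101 ≥ min AVC, set P = MC on the rising branch: q = 7.
At P = $3 < min AVC = $6, price no longer covers variable cost at any output, so the firm shuts down: q = 0.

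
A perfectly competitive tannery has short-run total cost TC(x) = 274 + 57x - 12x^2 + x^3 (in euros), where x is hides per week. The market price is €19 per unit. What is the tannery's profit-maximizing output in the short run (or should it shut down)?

Shut down

Strip out fixed cost: VC = 57x - 12x^2 + x^3. Then AVC = 57 - 12x + x^2 and MC = 57 - 24x + 3x^2.
The AVC parabola has its vertex at x = 12/2 = 6, where AVC = 57 - 12·6 + 6^2 = €21.
Since P = €19 < min AVC = €21, price fails to cover variable cost at any output.
The firm minimizes its loss by shutting down and losing only its fixed cost of €274.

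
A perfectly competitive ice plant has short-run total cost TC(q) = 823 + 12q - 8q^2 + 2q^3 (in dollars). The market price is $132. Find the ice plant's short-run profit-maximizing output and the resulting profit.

AVC = 12 - 8q + 2q^2; min AVC = $4 at q = 2. Since P = $132 ≥ min AVC, the firm produces.
MC = 12 - 16q + 6q^2. Setting P = MC and taking the root on the rising branch gives q* = 6.
TR = 132·6 = 792. TC = 823 + 216 = 1039. Profit = 792 − 1039 = -$247.
Shutting down would mean losing the fixed cost of $823, so operating at a loss of $247 is better by $576.

Profit = -$247 at q = 6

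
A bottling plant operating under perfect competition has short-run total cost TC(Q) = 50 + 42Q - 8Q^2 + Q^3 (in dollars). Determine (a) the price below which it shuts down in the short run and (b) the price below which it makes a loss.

Shutdown price = $26; break-even price = $37

Shutdown price = min AVC. AVC = 42 - 8Q + Q^2, with vertex at Q = 4 and minimum $26.
ATC = 50/Q + 42 - 8Q + Q^2. Setting dATC/dQ = −50/Q^2 − 8 + 2Q = 0 gives Q = 5 (since 2·5^3 − 8·5^2 = 50).
min ATC = 50/5 + 42 − 8·5 + 5^2 = $37. That is the break-even price.
For $26 ≤ P < $37 the firm produces at a loss; below $26 it shuts down.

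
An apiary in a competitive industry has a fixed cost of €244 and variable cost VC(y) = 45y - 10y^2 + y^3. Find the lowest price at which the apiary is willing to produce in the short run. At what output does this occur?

The firm shuts down when price falls below the minimum of average variable cost. AVC = VC/y = 45 - 10y + y^2.
At the minimum of AVC, MC = AVC. MC = 45 - 20y + 3y^2; setting MC = AVC gives 2y^2 - 10y = 0, so y = 5. min AVC = 20.
For P < €20 the firm produces nothing.

€20 per unit, at y = 5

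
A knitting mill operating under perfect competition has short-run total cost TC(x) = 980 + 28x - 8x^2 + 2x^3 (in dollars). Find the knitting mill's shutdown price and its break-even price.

Shutdown price = min AVC. AVC = 28 - 8x + 2x^2, with vertex at x = 2 and minimum $20.
ATC = 980/x + 28 - 8x + 2x^2. Setting dATC/dx = −980/x^2 − 8 + 4x = 0 gives x = 7 (since 4·7^3 − 8·7^2 = 980).
min ATC = 980/7 + 28 − 8·7 + 2·7^2 = $210. That is the break-even price.
Between these two prices the firm operates at a loss; above $210 it earns a profit.

Shutdown price = $20; break-even price = $210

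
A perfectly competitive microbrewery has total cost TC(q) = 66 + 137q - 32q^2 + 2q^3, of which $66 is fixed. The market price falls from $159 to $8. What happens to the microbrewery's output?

Output falls from 11 to 0 (the firm shuts down)

AVC = 137 - 32q + 2q^2, minimized at q = 8 where min AVC = $9. MC = 137 - 64q + 6q^2.
With P = $159 above the shutdown price, P = MC gives q = 11.
At P = $8 < min AVC = $9, price no longer covers variable cost at any output, so the firm shuts down: q = 0.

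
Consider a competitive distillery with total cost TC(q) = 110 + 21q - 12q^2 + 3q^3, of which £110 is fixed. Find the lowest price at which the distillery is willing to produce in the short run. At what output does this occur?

The firm shuts down when price falls below the minimum of average variable cost. AVC = VC/q = 21 - 12q + 3q^2.
At the minimum of AVC, MC = AVC. MC = 21 - 24q + 9q^2; setting MC = AVC gives 6q^2 - 12q = 0, so q = 2. min AVC = 9.
The firm shuts down for any P below £9.

£9 per unit, at q = 2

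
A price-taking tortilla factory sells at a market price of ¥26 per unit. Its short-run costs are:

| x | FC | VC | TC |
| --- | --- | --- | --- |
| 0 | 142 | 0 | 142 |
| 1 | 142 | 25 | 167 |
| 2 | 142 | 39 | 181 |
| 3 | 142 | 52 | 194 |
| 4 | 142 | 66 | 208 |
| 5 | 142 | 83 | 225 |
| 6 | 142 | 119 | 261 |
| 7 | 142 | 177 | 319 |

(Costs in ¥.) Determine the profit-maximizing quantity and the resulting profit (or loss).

Compute π = P·x − TC at each output: x=0: -142; x=1: -141; x=2: -129; x=3: -116; x=4: -104; x=5: -95; x=6: -105; x=7: -137.
Profit is maximized at x = 5. AVC there is 83/5 = ¥16.60 ≤ P, so producing beats shutting down (which would give -¥142).

x = 5; profit = -¥95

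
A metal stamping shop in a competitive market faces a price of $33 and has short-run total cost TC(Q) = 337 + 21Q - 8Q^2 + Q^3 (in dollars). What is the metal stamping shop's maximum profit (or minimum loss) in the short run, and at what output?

Profit = -$193 at Q = 6

AVC = 21 - 8Q + Q^2; min AVC = $5 at Q = 4. Since P = $33 ≥ min AVC, the firm produces.
MC = 21 - 16Q + 3Q^2. Setting P = MC and taking the root on the rising branch gives Q* = 6.
TR = 33·6 = 198. TC = 337 + 54 = 391. Profit = 198 − 391 = -$193.
By producing, the firm covers all variable cost plus $144 of fixed cost; shutting down would lose the full $337.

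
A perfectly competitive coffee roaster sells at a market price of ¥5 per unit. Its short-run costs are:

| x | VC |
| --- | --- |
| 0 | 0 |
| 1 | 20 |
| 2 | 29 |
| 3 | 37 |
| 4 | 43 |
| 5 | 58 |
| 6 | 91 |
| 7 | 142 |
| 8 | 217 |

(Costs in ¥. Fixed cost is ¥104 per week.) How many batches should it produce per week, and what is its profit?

Profit at each row (π = 5x − TC): x=0: -104; x=1: -119; x=2: -123; x=3: -126; x=4: -127; x=5: -137; x=6: -165; x=7: -211; x=8: -281.
Profit is highest at x = 0. Equivalently, the lowest AVC in the table is 43/4 ≈ ¥10.75 at x = 4, and P = ¥5 falls below it — price never covers variable cost, so the firm shuts down and loses only its fixed cost.

x = 0 (shut down); profit = -¥104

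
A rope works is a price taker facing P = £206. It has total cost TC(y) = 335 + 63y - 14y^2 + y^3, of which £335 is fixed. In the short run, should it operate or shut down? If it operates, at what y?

Produce at y = 13

From TC, MC = TC'(y) = 63 - 28y + 3y^2 and AVC = VC/y = 63 - 14y + y^2.
The AVC parabola has its vertex at y = 14/2 = 7, where AVC = 63 - 14·7 + 7^2 = £14.
Because £206 ≥ £14, revenue can cover variable cost; the firm operates.
Set P = MC: 206 = 63 - 28y + 3y^2 → -143 - 28y + 3y^2 = 0. The roots are y = -11/3 and y = 13; the profit-maximizing output is on the rising part of MC, so y* = 13.
Check: AVC at y = 13 is £50 ≤ P, so revenue covers variable cost.
Profit = P·y − TC = 206·13 − 985 = £1693.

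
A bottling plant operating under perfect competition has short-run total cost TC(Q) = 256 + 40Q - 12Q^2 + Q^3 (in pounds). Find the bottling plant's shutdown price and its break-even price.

Shutdown price = min AVC. AVC = 40 - 12Q + Q^2, with vertex at Q = 6 and minimum £4.
ATC = 256/Q + 40 - 12Q + Q^2. Setting dATC/dQ = −256/Q^2 − 12 + 2Q = 0 gives Q = 8 (since 2·8^3 − 12·8^2 = 256).
min ATC = 256/8 + 40 − 12·8 + 8^2 = £40. That is the break-even price.
Between these two prices the firm operates at a loss; above £40 it earns a profit.

Shutdown price = £4; break-even price = £40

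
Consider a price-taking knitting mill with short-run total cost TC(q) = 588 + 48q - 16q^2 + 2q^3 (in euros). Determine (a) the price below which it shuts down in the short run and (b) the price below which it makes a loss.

AVC = 48 - 16q + 2q^2; minimized at q = 4, giving min AVC = €16. That is the shutdown price.
ATC = 588/q + 48 - 16q + 2q^2. Setting dATC/dq = −588/q^2 − 16 + 4q = 0 gives q = 7 (since 4·7^3 − 16·7^2 = 588).
min ATC = 588/7 + 48 − 16·7 + 2·7^2 = €118. That is the break-even price.
Between these two prices the firm operates at a loss; above €118 it earns a profit.

Shutdown price = €16; break-even price = €118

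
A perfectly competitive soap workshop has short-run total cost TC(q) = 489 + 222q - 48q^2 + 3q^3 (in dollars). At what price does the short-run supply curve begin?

$30 per unit

Short-run supply begins at min AVC. From VC = 222q - 48q^2 + 3q^3, AVC = 222 - 48q + 3q^2.
At the minimum of AVC, MC = AVC. MC = 222 - 96q + 9q^2; setting MC = AVC gives 6q^2 - 48q = 0, so q = 8. min AVC = 30.
For P < $30 the firm produces nothing.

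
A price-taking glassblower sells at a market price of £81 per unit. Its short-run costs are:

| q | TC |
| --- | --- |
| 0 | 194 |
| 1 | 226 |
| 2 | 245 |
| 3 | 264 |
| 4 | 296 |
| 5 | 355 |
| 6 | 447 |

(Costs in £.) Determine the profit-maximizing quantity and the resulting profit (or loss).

q = 5; profit = £50

Profit at each row (π = 81q − TC): q=0: -194; q=1: -145; q=2: -83; q=3: -21; q=4: 28; q=5: 50; q=6: 39.
Profit is maximized at q = 5. AVC there is 161/5 = £32.20 ≤ P, so producing beats shutting down (which would give -£194).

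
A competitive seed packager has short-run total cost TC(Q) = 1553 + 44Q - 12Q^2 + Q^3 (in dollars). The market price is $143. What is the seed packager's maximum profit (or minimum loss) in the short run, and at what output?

AVC = 44 - 12Q + Q^2 has its minimum $8 at Q = 6; price $143 clears that bar, so the firm operates.
MC = 44 - 24Q + 3Q^2. Setting P = MC and taking the root on the rising branch gives Q* = 11.
TR = 143·11 = 1573. TC = 1553 + 363 = 1916. Profit = 1573 − 1916 = -$343.
That loss of $343 beats the $1553 the firm would lose by shutting down; producing recovers $1210 of fixed cost.

Profit = -$343 at Q = 11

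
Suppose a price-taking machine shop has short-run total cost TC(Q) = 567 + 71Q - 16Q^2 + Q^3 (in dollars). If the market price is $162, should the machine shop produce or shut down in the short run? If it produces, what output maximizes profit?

Variable cost is VC = 71Q - 16Q^2 + Q^3, so AVC = VC/Q = 71 - 16Q + Q^2 and MC = dTC/dQ = 71 - 32Q + 3Q^2.
AVC is minimized where dAVC/dQ = -16 + 2Q = 0, at Q = 8; min AVC = 71 - 16·8 + 8^2 = $7.
Since P = $162 ≥ min AVC = $7, price covers variable cost and the firm should produce.
P = MC gives -91 - 32Q + 3Q^2 = 0, with roots -7/3 and 13. Take the larger (rising MC): Q* = 13.
Check: AVC at Q = 13 is $32 ≤ P, so revenue covers variable cost.
Profit = P·Q − TC = 162·13 − 983 = $1123.

Produce at Q = 13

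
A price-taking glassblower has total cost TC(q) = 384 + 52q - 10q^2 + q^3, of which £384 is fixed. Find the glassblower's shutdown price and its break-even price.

AVC = 52 - 10q + q^2; minimized at q = 5, giving min AVC = £27. That is the shutdown price.
ATC = 384/q + 52 - 10q + q^2. Setting dATC/dq = −384/q^2 − 10 + 2q = 0 gives q = 8 (since 2·8^3 − 10·8^2 = 384).
min ATC = 384/8 + 52 − 10·8 + 8^2 = £84. That is the break-even price.
Between these two prices the firm operates at a loss; above £84 it earns a profit.

Shutdown price = £27; break-even price = £84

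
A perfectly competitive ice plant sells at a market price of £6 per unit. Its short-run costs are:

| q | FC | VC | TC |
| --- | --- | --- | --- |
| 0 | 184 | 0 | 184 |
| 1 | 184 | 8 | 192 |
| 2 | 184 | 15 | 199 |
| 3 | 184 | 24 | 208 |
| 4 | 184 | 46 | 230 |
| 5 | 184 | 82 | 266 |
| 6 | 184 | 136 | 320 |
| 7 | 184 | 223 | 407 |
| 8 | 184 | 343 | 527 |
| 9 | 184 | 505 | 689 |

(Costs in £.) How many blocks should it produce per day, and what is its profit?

Tabulate TR − TC: q=0: -184; q=1: -186; q=2: -187; q=3: -190; q=4: -206; q=5: -236; q=6: -284; q=7: -365; q=8: -479; q=9: -635.
Profit is highest at q = 0. Equivalently, the lowest AVC in the table is 15/2 ≈ £7.50 at q = 2, and P = £6 falls below it — price never covers variable cost, so the firm shuts down and loses only its fixed cost.

q = 0 (shut down); profit = -£184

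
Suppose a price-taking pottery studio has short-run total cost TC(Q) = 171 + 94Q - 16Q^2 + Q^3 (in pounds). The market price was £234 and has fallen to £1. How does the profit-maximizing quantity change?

AVC = 94 - 16Q + Q^2, minimized at Q = 8 where min AVC = £30. MC = 94 - 32Q + 3Q^2.
At P = £234 ≥ min AVC, set P = MC on the rising branch: Q = 14.
At P = £1 < min AVC = £30, price no longer covers variable cost at any output, so the firm shuts down: Q = 0.

Output falls from 14 to 0 (the firm shuts down)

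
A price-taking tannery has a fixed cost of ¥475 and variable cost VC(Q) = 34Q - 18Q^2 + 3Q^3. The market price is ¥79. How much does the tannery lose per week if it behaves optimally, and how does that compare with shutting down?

AVC = 34 - 18Q + 3Q^2 has its minimum ¥7 at Q = 3; price ¥79 clears that bar, so the firm operates.
MC = 34 - 36Q + 9Q^2. Setting P = MC and taking the root on the rising branch gives Q* = 5.
TR = 79·5 = 395. TC = 475 + 95 = 570. Profit = 395 − 570 = -¥175.
By producing, the firm covers all variable cost plus ¥300 of fixed cost; shutting down would lose the full ¥475.

Profit = -¥175 at Q = 5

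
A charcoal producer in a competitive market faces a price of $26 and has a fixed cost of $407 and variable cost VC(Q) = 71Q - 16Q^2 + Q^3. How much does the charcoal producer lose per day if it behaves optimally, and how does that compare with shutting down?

Profit = -$245 at Q = 9

AVC = 71 - 16Q + Q^2 has its minimum $7 at Q = 8; price $26 clears that bar, so the firm operates.
MC = 71 - 32Q + 3Q^2. Setting P = MC and taking the root on the rising branch gives Q* = 9.
TR = 26·9 = 234. TC = 407 + 72 = 479. Profit = 234 − 479 = -$245.
Shutting down would mean losing the fixed cost of $407, so operating at a loss of $245 is better by $162.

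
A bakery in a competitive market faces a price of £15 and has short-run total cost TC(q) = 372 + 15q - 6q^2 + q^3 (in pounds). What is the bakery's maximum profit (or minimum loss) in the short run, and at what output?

AVC = 15 - 6q + q^2 has its minimum £6 at q = 3; price £15 clears that bar, so the firm operates.
With MC = 15 - 12q + 3q^2, P = MC on the upward-sloping part at q* = 4.
TR = 15·4 = 60. TC = 372 + 28 = 400. Profit = 60 − 400 = -£340.
Shutting down would mean losing the fixed cost of £372, so operating at a loss of £340 is better by £32.

Profit = -£340 at q = 4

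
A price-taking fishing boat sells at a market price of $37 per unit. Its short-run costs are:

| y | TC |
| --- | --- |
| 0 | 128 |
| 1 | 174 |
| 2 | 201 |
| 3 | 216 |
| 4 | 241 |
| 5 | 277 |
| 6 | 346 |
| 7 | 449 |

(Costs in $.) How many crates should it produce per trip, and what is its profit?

Compute π = P·y − TC at each output: y=0: -128; y=1: -137; y=2: -127; y=3: -105; y=4: -93; y=5: -92; y=6: -124; y=7: -190.
Profit is maximized at y = 5. AVC there is 149/5 = $29.80 ≤ P, so producing beats shutting down (which would give -$128).

y = 5; profit = -$92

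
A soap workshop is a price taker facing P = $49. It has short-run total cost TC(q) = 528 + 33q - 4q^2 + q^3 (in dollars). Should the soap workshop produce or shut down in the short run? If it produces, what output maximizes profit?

From TC, MC = TC'(q) = 33 - 8q + 3q^2 and AVC = VC/q = 33 - 4q + q^2.
AVC hits its minimum where MC = AVC, at q = 2, giving min AVC = 33 - 4·2 + 2^2 = $29.
Because $49 ≥ $29, revenue can cover variable cost; the firm operates.
P = MC gives -16 - 8q + 3q^2 = 0, with roots -4/3 and 4. Take the larger (rising MC): q* = 4.
Check: AVC at q = 4 is $33 ≤ P, so revenue covers variable cost.
Profit = P·q − TC = 49·4 − 660 = -$464, a loss, but smaller than the $528 fixed cost the firm would lose by shutting down.

Produce at q = 4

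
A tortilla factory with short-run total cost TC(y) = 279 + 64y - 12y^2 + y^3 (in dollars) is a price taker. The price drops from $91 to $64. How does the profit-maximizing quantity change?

Output falls from 9 to 8

AVC = 64 - 12y + y^2, minimized at y = 6 where min AVC = $28. MC = 64 - 24y + 3y^2.
With P = $91 above the shutdown price, P = MC gives y = 9.
At P = $64 ≥ min AVC, set P = MC: y = 8. The firm stays open but cuts output.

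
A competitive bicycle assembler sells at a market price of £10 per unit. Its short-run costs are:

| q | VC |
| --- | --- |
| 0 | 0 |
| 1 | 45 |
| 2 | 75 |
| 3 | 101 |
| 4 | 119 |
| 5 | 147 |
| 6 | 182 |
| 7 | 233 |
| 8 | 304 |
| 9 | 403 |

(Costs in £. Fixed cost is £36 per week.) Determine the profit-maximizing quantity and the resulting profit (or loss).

q = 0 (shut down); profit = -£36

Tabulate TR − TC: q=0: -36; q=1: -71; q=2: -91; q=3: -107; q=4: -115; q=5: -133; q=6: -158; q=7: -199; q=8: -260; q=9: -349.
Profit is highest at q = 0. Equivalently, the lowest AVC in the table is 147/5 ≈ £29.40 at q = 5, and P = £10 falls below it — price never covers variable cost, so the firm shuts down and loses only its fixed cost.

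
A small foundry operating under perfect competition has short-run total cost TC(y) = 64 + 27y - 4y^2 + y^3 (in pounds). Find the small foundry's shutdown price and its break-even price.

Shutdown price = £23; break-even price = £43

AVC = 27 - 4y + y^2; minimized at y = 2, giving min AVC = £23. That is the shutdown price.
ATC = 64/y + 27 - 4y + y^2. Setting dATC/dy = −64/y^2 − 4 + 2y = 0 gives y = 4 (since 2·4^3 − 4·4^2 = 64).
min ATC = 64/4 + 27 − 4·4 + 4^2 = £43. That is the break-even price.
Between these two prices the firm operates at a loss; above £43 it earns a profit.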